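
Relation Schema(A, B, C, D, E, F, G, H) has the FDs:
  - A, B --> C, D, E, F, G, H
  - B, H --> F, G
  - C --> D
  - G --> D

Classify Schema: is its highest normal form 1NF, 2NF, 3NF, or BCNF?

Candidate key: {A, B}. Prime attributes: {A, B}.
B, H --> F, G breaks BCNF: {B, H}⁺ = {B, D, F, G, H}, so {B, H} is not a superkey.
B, H --> F, G determines the non-prime attributes {F, G} from a non-superkey — 3NF is violated.
No non-prime attribute depends on a proper subset of any candidate key, so 2NF holds.

2NF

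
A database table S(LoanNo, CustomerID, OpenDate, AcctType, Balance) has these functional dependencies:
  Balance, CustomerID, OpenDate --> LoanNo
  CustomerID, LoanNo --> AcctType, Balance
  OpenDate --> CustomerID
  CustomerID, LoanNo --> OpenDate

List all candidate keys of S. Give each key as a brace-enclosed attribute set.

{Balance, OpenDate} is a candidate key since {Balance, OpenDate}⁺ = {AcctType, Balance, CustomerID, LoanNo, OpenDate} covers every attribute.
{CustomerID, LoanNo} is a candidate key since {CustomerID, LoanNo}⁺ = {AcctType, Balance, CustomerID, LoanNo, OpenDate} covers every attribute.
{LoanNo, OpenDate} is a candidate key since {LoanNo, OpenDate}⁺ = {AcctType, Balance, CustomerID, LoanNo, OpenDate} covers every attribute.
Any other superkey properly contains one of these, so there are no further candidate keys.

{Balance, OpenDate}, {CustomerID, LoanNo}, {LoanNo, OpenDate}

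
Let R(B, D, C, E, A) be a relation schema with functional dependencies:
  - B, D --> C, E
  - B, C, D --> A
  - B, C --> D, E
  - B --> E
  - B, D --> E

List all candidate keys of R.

{B} never appears on the right of any FD, so every key must include it.
{B, C} is a candidate key since {B, C}⁺ = {A, B, C, D, E} covers every attribute.
{B, D} is a candidate key since {B, D}⁺ = {A, B, C, D, E} covers every attribute.
No proper subset of any of these is a key, and no other minimal superkey exists.

{B, C}, {B, D}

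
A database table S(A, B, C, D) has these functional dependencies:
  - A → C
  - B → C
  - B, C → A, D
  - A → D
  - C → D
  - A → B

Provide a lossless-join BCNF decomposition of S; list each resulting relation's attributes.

{A, B, C}; {C, D}

Candidate keys of the original relation: {A}, {B}.
In {A, B, C, D}, {C} is not a superkey ({C}⁺ restricted to this set is {C, D}), so split on C → D into {C, D} and {A, B, C}.
{C, D}: every determinant is a superkey — BCNF.
{A, B, C}: every determinant is a superkey — BCNF.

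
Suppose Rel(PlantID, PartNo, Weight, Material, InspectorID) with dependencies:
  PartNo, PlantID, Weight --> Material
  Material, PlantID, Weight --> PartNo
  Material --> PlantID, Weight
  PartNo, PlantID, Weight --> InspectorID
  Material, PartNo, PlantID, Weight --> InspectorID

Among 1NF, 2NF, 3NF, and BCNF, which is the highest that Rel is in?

Candidate keys: {Material}, {PartNo, PlantID, Weight}. Prime attributes: {Material, PartNo, PlantID, Weight}.
The left-hand side of every FD is a superkey, so BCNF is satisfied.

BCNF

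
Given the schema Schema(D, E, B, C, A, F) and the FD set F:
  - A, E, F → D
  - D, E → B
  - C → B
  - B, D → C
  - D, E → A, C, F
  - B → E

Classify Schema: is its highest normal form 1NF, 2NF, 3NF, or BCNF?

Candidate keys: {A, B, F}, {A, C, F}, {A, E, F}, {B, D}, {C, D}, {D, E}. Prime attributes: {A, B, C, D, E, F}.
C → B breaks BCNF: {C}⁺ = {B, C, E}, so {C} is not a superkey.
But every attribute on its right side ({B}) is prime, and the same holds for every other non-superkey FD, so 3NF still holds.

3NF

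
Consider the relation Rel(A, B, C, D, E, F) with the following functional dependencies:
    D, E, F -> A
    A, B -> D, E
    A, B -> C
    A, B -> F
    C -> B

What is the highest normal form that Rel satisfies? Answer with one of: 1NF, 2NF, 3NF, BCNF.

3NF

Candidate keys: {A, B}, {A, C}, {B, D, E, F}, {C, D, E, F}. Prime attributes: {A, B, C, D, E, F}.
For D, E, F -> A we have {D, E, F}⁺ = {A, D, E, F}; {D, E, F} is not a superkey, so BCNF fails.
Since {A} ⊆ prime attributes and every other non-superkey FD also has a prime right side, the schema is in 3NF.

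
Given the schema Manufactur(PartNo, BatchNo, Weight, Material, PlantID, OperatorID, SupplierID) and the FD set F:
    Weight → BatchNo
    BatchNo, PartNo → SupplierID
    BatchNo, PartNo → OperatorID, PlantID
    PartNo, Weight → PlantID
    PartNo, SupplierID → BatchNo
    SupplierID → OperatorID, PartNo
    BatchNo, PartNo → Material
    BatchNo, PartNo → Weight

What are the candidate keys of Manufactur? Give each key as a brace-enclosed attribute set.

{SupplierID} is a candidate key since {SupplierID}⁺ = {BatchNo, Material, OperatorID, PartNo, PlantID, SupplierID, Weight} covers every attribute.
{BatchNo, PartNo} is a candidate key since {BatchNo, PartNo}⁺ = {BatchNo, Material, OperatorID, PartNo, PlantID, SupplierID, Weight} covers every attribute.
{PartNo, Weight} is a candidate key since {PartNo, Weight}⁺ = {BatchNo, Material, OperatorID, PartNo, PlantID, SupplierID, Weight} covers every attribute.
No proper subset of any of these is a key, and no other minimal superkey exists.

{BatchNo, PartNo}, {PartNo, Weight}, {SupplierID}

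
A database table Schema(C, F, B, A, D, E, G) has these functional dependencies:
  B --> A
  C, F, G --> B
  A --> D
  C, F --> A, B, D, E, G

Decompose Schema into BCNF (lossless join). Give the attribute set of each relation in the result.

{A, B}; {A, D}; {B, C, E, F, G}

Candidate key of the original relation: {C, F}.
{A, B, C, D, E, F, G}: {B} determines {A, B, D} here but is not a superkey — split on B --> A, D, giving {A, B, D} and {B, C, E, F, G}.
{A, B, D}: {A} determines {A, D} here but is not a superkey — split on A --> D, giving {A, D} and {A, B}.
{A, D} is in BCNF.
{A, B} is in BCNF.
{B, C, E, F, G} is in BCNF.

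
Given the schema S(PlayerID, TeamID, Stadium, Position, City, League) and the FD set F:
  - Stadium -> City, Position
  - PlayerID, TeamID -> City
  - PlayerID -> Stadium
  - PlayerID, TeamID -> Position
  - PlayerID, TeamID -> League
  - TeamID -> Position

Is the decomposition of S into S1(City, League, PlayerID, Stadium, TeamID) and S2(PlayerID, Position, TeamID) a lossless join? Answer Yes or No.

Yes

The shared attributes are {PlayerID, TeamID} and {PlayerID, TeamID}⁺ = {City, League, PlayerID, Position, Stadium, TeamID}.
This includes all of S1, so the common attributes are a superkey of S1 — the join is lossless.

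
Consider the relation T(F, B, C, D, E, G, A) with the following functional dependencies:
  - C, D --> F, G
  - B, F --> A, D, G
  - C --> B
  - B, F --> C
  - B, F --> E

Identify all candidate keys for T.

{B, F}, {C, D}, {C, F}

{B, F}⁺ = {A, B, C, D, E, F, G}, which is every attribute, so {B, F} is a candidate key.
{C, D}⁺ = {A, B, C, D, E, F, G}, which is every attribute, so {C, D} is a candidate key.
{C, F}⁺ = {A, B, C, D, E, F, G}, which is every attribute, so {C, F} is a candidate key.
No proper subset of any of these is a key, and no other minimal superkey exists.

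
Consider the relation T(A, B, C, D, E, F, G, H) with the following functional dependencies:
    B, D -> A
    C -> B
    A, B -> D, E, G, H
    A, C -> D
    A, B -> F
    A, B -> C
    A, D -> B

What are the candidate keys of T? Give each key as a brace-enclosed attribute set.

{A, B}, {A, C}, {A, D}, {B, D}, {C, D}

{A, B} is a candidate key since {A, B}⁺ = {A, B, C, D, E, F, G, H} covers every attribute.
{A, C} is a candidate key since {A, C}⁺ = {A, B, C, D, E, F, G, H} covers every attribute.
{A, D} is a candidate key since {A, D}⁺ = {A, B, C, D, E, F, G, H} covers every attribute.
{B, D} is a candidate key since {B, D}⁺ = {A, B, C, D, E, F, G, H} covers every attribute.
{C, D} is a candidate key since {C, D}⁺ = {A, B, C, D, E, F, G, H} covers every attribute.
No proper subset of any of these is a key, and no other minimal superkey exists.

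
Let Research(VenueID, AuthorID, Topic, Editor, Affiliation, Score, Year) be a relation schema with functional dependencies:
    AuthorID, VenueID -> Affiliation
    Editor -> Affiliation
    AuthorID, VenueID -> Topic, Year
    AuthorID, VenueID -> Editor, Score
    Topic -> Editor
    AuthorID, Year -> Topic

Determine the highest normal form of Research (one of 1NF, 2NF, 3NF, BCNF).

2NF

Candidate key: {AuthorID, VenueID}. Prime attributes: {AuthorID, VenueID}.
Editor -> Affiliation breaks BCNF: {Editor}⁺ = {Affiliation, Editor}, so {Editor} is not a superkey.
Because {Affiliation} is non-prime and the left side of Editor -> Affiliation is not a superkey, the relation is not in 3NF.
Checking every proper subset of each key, none determines a non-prime attribute — 2NF is satisfied.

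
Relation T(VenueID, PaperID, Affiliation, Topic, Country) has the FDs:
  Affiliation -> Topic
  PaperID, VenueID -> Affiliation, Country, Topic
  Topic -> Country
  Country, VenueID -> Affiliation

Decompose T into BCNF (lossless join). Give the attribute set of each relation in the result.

{Affiliation, PaperID, VenueID}; {Affiliation, Topic}; {Country, Topic}

Candidate key of the original relation: {PaperID, VenueID}.
In {Affiliation, Country, PaperID, Topic, VenueID}, {Affiliation} is not a superkey ({Affiliation}⁺ restricted to this set is {Affiliation, Country, Topic}), so split on Affiliation -> Country, Topic into {Affiliation, Country, Topic} and {Affiliation, PaperID, VenueID}.
In {Affiliation, Country, Topic}, {Topic} is not a superkey ({Topic}⁺ restricted to this set is {Country, Topic}), so split on Topic -> Country into {Country, Topic} and {Affiliation, Topic}.
{Country, Topic} has no BCNF violation.
{Affiliation, Topic} has no BCNF violation.
{Affiliation, PaperID, VenueID} has no BCNF violation.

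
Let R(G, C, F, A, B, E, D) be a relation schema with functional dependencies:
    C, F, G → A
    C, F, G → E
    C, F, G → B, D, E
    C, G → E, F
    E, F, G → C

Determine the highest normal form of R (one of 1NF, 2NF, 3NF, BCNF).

Candidate keys: {C, G}, {E, F, G}. Prime attributes: {C, E, F, G}.
Every FD has a superkey on the left, so the relation is in BCNF.

BCNF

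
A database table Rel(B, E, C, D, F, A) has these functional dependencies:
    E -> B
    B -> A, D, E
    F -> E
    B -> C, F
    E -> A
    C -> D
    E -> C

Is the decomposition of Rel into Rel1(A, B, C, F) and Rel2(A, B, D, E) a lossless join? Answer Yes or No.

Common attributes: {A, B}; their closure is {A, B, C, D, E, F}.
Since Rel1 ⊆ {A, B, C, D, E, F}, the intersection is a superkey of Rel1; the decomposition is lossless.

Yes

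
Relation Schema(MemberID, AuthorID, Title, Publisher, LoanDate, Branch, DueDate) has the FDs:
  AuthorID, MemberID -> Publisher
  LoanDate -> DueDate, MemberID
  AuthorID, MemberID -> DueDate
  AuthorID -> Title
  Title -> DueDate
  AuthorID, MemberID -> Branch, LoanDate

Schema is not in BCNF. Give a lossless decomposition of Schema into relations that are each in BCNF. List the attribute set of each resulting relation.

{AuthorID, Branch, LoanDate, Publisher}; {AuthorID, Title}; {DueDate, LoanDate, MemberID}

Candidate keys of the original relation: {AuthorID, LoanDate}, {AuthorID, MemberID}.
{AuthorID, Branch, DueDate, LoanDate, MemberID, Publisher, Title}: {LoanDate} determines {DueDate, LoanDate, MemberID} here but is not a superkey — split on LoanDate -> DueDate, MemberID, giving {DueDate, LoanDate, MemberID} and {AuthorID, Branch, LoanDate, Publisher, Title}.
{DueDate, LoanDate, MemberID}: every determinant is a superkey — BCNF.
{AuthorID, Branch, LoanDate, Publisher, Title}: {AuthorID} determines {AuthorID, Title} here but is not a superkey — split on AuthorID -> Title, giving {AuthorID, Title} and {AuthorID, Branch, LoanDate, Publisher}.
{AuthorID, Title}: every determinant is a superkey — BCNF.
{AuthorID, Branch, LoanDate, Publisher}: every determinant is a superkey — BCNF.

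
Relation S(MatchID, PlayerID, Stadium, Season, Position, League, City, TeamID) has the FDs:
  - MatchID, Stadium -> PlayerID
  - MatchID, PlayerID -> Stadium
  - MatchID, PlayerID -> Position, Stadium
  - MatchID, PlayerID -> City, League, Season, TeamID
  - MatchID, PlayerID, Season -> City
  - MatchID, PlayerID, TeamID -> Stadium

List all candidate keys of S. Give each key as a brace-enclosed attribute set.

{MatchID, PlayerID}, {MatchID, Stadium}

{MatchID} never appears on the right of any FD, so every key must include it.
{MatchID, PlayerID}⁺ = {City, League, MatchID, PlayerID, Position, Season, Stadium, TeamID} — all of the relation — so {MatchID, PlayerID} is a candidate key.
{MatchID, Stadium}⁺ = {City, League, MatchID, PlayerID, Position, Season, Stadium, TeamID} — all of the relation — so {MatchID, Stadium} is a candidate key.
These are minimal and exhaustive — every other superkey contains one of them.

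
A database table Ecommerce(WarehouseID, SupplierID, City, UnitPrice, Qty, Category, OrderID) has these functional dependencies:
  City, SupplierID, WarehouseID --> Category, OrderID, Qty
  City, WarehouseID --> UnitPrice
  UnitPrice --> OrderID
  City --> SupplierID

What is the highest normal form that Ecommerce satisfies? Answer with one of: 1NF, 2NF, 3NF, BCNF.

Candidate key: {City, WarehouseID}. Prime attributes: {City, WarehouseID}.
For UnitPrice --> OrderID we have {UnitPrice}⁺ = {OrderID, UnitPrice}; {UnitPrice} is not a superkey, so BCNF fails.
UnitPrice --> OrderID determines the non-prime attribute {OrderID} from a non-superkey — 3NF is violated.
{City} is a proper subset of the key {City, WarehouseID}, and {City}⁺ contains the non-prime attribute {SupplierID} — a partial dependency, so 2NF is violated.

1NF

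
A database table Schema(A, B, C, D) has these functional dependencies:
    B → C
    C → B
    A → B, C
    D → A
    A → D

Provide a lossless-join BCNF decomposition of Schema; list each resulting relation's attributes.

{A, B, D}; {B, C}

Candidate keys of the original relation: {A}, {D}.
Within {A, B, C, D}: {B}⁺ ∩ {A, B, C, D} = {B, C}, not the whole set, so B → C violates BCNF; decompose into {B, C} and {A, B, D}.
{B, C} is in BCNF.
{A, B, D} is in BCNF.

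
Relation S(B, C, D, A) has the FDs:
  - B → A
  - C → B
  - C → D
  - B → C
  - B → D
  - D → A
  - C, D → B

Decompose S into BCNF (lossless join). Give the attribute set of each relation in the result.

Candidate keys of the original relation: {B}, {C}.
In {A, B, C, D}, {D} is not a superkey ({D}⁺ restricted to this set is {A, D}), so split on D → A into {A, D} and {B, C, D}.
{A, D} has no BCNF violation.
{B, C, D} has no BCNF violation.

{A, D}; {B, C, D}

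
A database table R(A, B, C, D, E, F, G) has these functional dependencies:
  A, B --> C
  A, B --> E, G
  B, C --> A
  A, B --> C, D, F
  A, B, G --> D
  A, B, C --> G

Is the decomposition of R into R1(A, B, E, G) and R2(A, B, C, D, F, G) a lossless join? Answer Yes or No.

Yes

Common attributes: {A, B, G}; their closure is {A, B, C, D, E, F, G}.
This includes all of R1, so the common attributes are a superkey of R1 — the join is lossless.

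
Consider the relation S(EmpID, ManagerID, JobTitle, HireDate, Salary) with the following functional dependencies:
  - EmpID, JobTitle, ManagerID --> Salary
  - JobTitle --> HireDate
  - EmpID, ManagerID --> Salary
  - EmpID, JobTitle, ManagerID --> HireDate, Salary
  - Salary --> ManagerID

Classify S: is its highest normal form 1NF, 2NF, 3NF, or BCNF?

Candidate keys: {EmpID, JobTitle, ManagerID}, {EmpID, JobTitle, Salary}. Prime attributes: {EmpID, JobTitle, ManagerID, Salary}.
JobTitle --> HireDate: {JobTitle}⁺ = {HireDate, JobTitle}, which is not all of the attributes, so the left side is not a superkey — BCNF is violated.
JobTitle --> HireDate determines the non-prime attribute {HireDate} from a non-superkey — 3NF is violated.
Since {JobTitle} ⊂ {EmpID, JobTitle, ManagerID} and {JobTitle}⁺ ⊇ {HireDate} with {HireDate} non-prime, there is a partial dependency; 2NF fails.

1NF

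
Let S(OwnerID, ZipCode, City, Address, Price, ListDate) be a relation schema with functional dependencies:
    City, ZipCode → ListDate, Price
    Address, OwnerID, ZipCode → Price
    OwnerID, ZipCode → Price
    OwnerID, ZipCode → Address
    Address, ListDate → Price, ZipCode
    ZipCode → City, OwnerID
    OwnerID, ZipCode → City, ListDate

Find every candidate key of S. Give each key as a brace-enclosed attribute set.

{Address, ListDate}, {ZipCode}

Closure of {ZipCode} is {Address, City, ListDate, OwnerID, Price, ZipCode}, the whole schema; {ZipCode} is a candidate key.
Closure of {Address, ListDate} is {Address, City, ListDate, OwnerID, Price, ZipCode}, the whole schema; {Address, ListDate} is a candidate key.
Any other superkey properly contains one of these, so there are no further candidate keys.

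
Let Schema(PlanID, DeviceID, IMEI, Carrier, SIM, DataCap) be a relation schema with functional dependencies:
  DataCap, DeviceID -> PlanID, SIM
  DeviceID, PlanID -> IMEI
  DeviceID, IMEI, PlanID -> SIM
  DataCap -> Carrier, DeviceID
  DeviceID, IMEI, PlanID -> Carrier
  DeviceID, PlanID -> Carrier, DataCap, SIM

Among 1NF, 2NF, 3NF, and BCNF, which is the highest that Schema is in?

Candidate keys: {DataCap}, {DeviceID, PlanID}. Prime attributes: {DataCap, DeviceID, PlanID}.
Each dependency's left side is a superkey — BCNF holds.

BCNF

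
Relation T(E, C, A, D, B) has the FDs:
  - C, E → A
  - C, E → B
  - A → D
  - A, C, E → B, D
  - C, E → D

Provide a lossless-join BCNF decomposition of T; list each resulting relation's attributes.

Candidate key of the original relation: {C, E}.
In {A, B, C, D, E}, {A} is not a superkey ({A}⁺ restricted to this set is {A, D}), so split on A → D into {A, D} and {A, B, C, E}.
{A, D} is in BCNF.
{A, B, C, E} is in BCNF.

{A, B, C, E}; {A, D}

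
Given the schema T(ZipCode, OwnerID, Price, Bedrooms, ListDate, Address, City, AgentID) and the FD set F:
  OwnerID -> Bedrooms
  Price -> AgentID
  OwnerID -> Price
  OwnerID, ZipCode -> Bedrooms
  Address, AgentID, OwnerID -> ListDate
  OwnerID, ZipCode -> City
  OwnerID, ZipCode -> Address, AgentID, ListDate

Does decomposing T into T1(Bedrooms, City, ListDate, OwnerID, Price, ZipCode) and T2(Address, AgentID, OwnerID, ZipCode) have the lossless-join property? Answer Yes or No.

The shared attributes are {OwnerID, ZipCode} and {OwnerID, ZipCode}⁺ = {Address, AgentID, Bedrooms, City, ListDate, OwnerID, Price, ZipCode}.
T1 is contained in that closure, so T1 ∩ T2 -> T1 holds and the join is lossless.

Yes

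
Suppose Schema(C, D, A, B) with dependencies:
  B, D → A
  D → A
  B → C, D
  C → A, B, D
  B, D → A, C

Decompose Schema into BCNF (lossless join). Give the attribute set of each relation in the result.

{A, D}; {B, C, D}

Candidate keys of the original relation: {B}, {C}.
Within {A, B, C, D}: {D}⁺ ∩ {A, B, C, D} = {A, D}, not the whole set, so D → A violates BCNF; decompose into {A, D} and {B, C, D}.
{A, D}: every determinant is a superkey — BCNF.
{B, C, D}: every determinant is a superkey — BCNF.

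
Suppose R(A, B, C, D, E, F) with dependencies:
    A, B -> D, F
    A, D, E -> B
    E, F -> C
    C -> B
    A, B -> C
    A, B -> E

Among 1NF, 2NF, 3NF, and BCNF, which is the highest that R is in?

3NF

Candidate keys: {A, B}, {A, C}, {A, D, E}, {A, E, F}. Prime attributes: {A, B, C, D, E, F}.
E, F -> C: {E, F}⁺ = {B, C, E, F}, which is not all of the attributes, so the left side is not a superkey — BCNF is violated.
Its right-hand attributes {C} are all prime, as are those of every other non-superkey FD — the relation is in 3NF.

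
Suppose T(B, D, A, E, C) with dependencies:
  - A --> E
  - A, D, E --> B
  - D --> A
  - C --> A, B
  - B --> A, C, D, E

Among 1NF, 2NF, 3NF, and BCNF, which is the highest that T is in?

2NF

Candidate keys: {B}, {C}, {D}. Prime attributes: {B, C, D}.
A --> E breaks BCNF: {A}⁺ = {A, E}, so {A} is not a superkey.
A --> E determines the non-prime attribute {E} from a non-superkey — 3NF is violated.
All keys have size 1, which rules out partial dependencies — 2NF is satisfied.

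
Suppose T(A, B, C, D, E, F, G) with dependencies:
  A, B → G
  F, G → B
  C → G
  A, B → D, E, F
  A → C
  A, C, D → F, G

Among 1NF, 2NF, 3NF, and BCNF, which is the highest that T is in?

Candidate keys: {A, B}, {A, D}, {A, F}. Prime attributes: {A, B, D, F}.
For F, G → B we have {F, G}⁺ = {B, F, G}; {F, G} is not a superkey, so BCNF fails.
C → G has non-prime {G} on the right and a non-superkey on the left, so 3NF fails.
{A} is a proper subset of the key {A, B}, and {A}⁺ contains the non-prime attributes {C, G} — a partial dependency, so 2NF is violated.

1NF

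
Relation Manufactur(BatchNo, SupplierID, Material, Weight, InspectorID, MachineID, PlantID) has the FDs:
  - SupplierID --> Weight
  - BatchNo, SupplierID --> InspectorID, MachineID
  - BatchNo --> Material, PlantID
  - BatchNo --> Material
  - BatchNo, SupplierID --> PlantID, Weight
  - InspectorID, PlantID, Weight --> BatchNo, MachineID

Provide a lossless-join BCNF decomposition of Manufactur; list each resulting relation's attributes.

{BatchNo, InspectorID, MachineID, SupplierID}; {BatchNo, Material, PlantID}; {SupplierID, Weight}

Candidate keys of the original relation: {BatchNo, SupplierID}, {InspectorID, PlantID, SupplierID}.
{BatchNo, InspectorID, MachineID, Material, PlantID, SupplierID, Weight}: {SupplierID} determines {SupplierID, Weight} here but is not a superkey — split on SupplierID --> Weight, giving {SupplierID, Weight} and {BatchNo, InspectorID, MachineID, Material, PlantID, SupplierID}.
{SupplierID, Weight} has no BCNF violation.
{BatchNo, InspectorID, MachineID, Material, PlantID, SupplierID}: {BatchNo} determines {BatchNo, Material, PlantID} here but is not a superkey — split on BatchNo --> Material, PlantID, giving {BatchNo, Material, PlantID} and {BatchNo, InspectorID, MachineID, SupplierID}.
{BatchNo, Material, PlantID} has no BCNF violation.
{BatchNo, InspectorID, MachineID, SupplierID} has no BCNF violation.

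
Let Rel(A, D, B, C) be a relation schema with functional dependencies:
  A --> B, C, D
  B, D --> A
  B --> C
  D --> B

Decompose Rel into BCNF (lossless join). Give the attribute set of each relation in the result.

Candidate keys of the original relation: {A}, {D}.
{A, B, C, D}: {B} determines {B, C} here but is not a superkey — split on B --> C, giving {B, C} and {A, B, D}.
{B, C}: every determinant is a superkey — BCNF.
{A, B, D}: every determinant is a superkey — BCNF.

{A, B, D}; {B, C}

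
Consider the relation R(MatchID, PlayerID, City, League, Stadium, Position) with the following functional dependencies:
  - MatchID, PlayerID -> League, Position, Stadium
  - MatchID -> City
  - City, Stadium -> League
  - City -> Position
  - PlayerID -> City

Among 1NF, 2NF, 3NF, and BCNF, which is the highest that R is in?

Candidate key: {MatchID, PlayerID}. Prime attributes: {MatchID, PlayerID}.
For MatchID -> City we have {MatchID}⁺ = {City, MatchID, Position}; {MatchID} is not a superkey, so BCNF fails.
Because {City} is non-prime and the left side of MatchID -> City is not a superkey, the relation is not in 3NF.
The proper key subset {MatchID} of {MatchID, PlayerID} determines non-prime {City, Position}, so the relation is not even in 2NF.

1NF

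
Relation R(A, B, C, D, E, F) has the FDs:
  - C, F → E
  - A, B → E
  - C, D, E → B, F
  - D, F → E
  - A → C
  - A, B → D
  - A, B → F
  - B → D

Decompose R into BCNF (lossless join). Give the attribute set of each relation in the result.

Candidate keys of the original relation: {A, B}, {A, D, E}, {A, D, F}.
In {A, B, C, D, E, F}, {C, F} is not a superkey ({C, F}⁺ restricted to this set is {C, E, F}), so split on C, F → E into {C, E, F} and {A, B, C, D, F}.
{C, E, F} is in BCNF.
In {A, B, C, D, F}, {A} is not a superkey ({A}⁺ restricted to this set is {A, C}), so split on A → C into {A, C} and {A, B, D, F}.
{A, C} is in BCNF.
In {A, B, D, F}, {B} is not a superkey ({B}⁺ restricted to this set is {B, D}), so split on B → D into {B, D} and {A, B, F}.
{B, D} is in BCNF.
{A, B, F} is in BCNF.

{A, B, F}; {A, C}; {B, D}; {C, E, F}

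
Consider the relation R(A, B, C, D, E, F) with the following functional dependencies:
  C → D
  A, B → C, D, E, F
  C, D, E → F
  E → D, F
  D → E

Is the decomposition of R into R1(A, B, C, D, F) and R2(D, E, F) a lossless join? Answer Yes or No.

Yes

The shared attributes are {D, F} and {D, F}⁺ = {D, E, F}.
This includes all of R2, so the common attributes are a superkey of R2 — the join is lossless.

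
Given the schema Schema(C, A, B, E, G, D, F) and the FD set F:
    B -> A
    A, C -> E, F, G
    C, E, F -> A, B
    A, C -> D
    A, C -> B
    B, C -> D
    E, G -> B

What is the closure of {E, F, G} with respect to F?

Start with {E, F, G}.
E, G -> B applies; add {B} → now {B, E, F, G}.
B -> A applies; add {A} → now {A, B, E, F, G}.
No further FD applies.

{A, B, E, F, G}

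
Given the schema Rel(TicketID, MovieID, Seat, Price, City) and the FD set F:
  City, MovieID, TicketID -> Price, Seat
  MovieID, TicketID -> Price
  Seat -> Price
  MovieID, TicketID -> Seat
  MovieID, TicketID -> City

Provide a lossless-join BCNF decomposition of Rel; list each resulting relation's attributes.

Candidate key of the original relation: {MovieID, TicketID}.
Within {City, MovieID, Price, Seat, TicketID}: {Seat}⁺ ∩ {City, MovieID, Price, Seat, TicketID} = {Price, Seat}, not the whole set, so Seat -> Price violates BCNF; decompose into {Price, Seat} and {City, MovieID, Seat, TicketID}.
{Price, Seat}: every determinant is a superkey — BCNF.
{City, MovieID, Seat, TicketID}: every determinant is a superkey — BCNF.

{City, MovieID, Seat, TicketID}; {Price, Seat}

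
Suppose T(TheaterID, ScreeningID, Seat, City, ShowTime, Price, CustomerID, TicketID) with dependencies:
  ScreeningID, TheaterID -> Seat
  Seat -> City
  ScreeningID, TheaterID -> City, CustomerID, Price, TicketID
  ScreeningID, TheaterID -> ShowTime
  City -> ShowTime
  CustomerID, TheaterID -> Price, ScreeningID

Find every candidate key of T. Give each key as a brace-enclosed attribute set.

{TheaterID} never appears on the right of any FD, so every key must include it.
{CustomerID, TheaterID}⁺ = {City, CustomerID, Price, ScreeningID, Seat, ShowTime, TheaterID, TicketID}, which is every attribute, so {CustomerID, TheaterID} is a candidate key.
{ScreeningID, TheaterID}⁺ = {City, CustomerID, Price, ScreeningID, Seat, ShowTime, TheaterID, TicketID}, which is every attribute, so {ScreeningID, TheaterID} is a candidate key.
Any other superkey properly contains one of these, so there are no further candidate keys.

{CustomerID, TheaterID}, {ScreeningID, TheaterID}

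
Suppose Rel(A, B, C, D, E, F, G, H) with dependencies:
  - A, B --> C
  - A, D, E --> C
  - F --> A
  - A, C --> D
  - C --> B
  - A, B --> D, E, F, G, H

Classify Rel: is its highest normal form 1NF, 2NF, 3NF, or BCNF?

Candidate keys: {A, B}, {A, C}, {A, D, E}, {B, F}, {C, F}, {D, E, F}. Prime attributes: {A, B, C, D, E, F}.
F --> A: {F}⁺ = {A, F}, which is not all of the attributes, so the left side is not a superkey — BCNF is violated.
Its right-hand attributes {A} are all prime, as are those of every other non-superkey FD — the relation is in 3NF.

3NF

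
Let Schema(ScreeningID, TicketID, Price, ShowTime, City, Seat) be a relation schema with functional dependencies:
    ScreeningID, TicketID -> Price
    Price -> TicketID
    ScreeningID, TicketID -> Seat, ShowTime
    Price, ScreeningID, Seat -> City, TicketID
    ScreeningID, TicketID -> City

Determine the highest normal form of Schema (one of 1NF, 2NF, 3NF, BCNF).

Candidate keys: {Price, ScreeningID}, {ScreeningID, TicketID}. Prime attributes: {Price, ScreeningID, TicketID}.
Price -> TicketID breaks BCNF: {Price}⁺ = {Price, TicketID}, so {Price} is not a superkey.
But every attribute on its right side ({TicketID}) is prime, and the same holds for every other non-superkey FD, so 3NF still holds.

3NF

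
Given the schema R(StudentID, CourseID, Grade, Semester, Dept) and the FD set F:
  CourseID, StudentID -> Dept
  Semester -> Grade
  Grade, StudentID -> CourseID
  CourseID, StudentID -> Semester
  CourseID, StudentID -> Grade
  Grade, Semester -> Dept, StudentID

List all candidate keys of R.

{Semester}⁺ = {CourseID, Dept, Grade, Semester, StudentID}, which is every attribute, so {Semester} is a candidate key.
{CourseID, StudentID}⁺ = {CourseID, Dept, Grade, Semester, StudentID}, which is every attribute, so {CourseID, StudentID} is a candidate key.
{Grade, StudentID}⁺ = {CourseID, Dept, Grade, Semester, StudentID}, which is every attribute, so {Grade, StudentID} is a candidate key.
Any other superkey properly contains one of these, so there are no further candidate keys.

{CourseID, StudentID}, {Grade, StudentID}, {Semester}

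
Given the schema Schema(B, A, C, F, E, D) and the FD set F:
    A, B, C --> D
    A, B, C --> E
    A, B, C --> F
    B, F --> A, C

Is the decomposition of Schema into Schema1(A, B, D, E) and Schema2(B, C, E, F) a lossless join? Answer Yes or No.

Common attributes: {B, E}; their closure is {B, E}.
Neither Schema1 nor Schema2 is contained in that closure, so the decomposition is lossy.

No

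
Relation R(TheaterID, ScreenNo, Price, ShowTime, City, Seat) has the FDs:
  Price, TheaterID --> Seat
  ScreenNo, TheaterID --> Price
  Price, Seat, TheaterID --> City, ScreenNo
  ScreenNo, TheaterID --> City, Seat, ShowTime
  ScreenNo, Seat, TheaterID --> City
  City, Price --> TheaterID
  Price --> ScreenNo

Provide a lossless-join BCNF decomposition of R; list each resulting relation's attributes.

Candidate keys of the original relation: {City, Price}, {Price, TheaterID}, {ScreenNo, TheaterID}.
In {City, Price, ScreenNo, Seat, ShowTime, TheaterID}, {Price} is not a superkey ({Price}⁺ restricted to this set is {Price, ScreenNo}), so split on Price --> ScreenNo into {Price, ScreenNo} and {City, Price, Seat, ShowTime, TheaterID}.
{Price, ScreenNo} is in BCNF.
{City, Price, Seat, ShowTime, TheaterID} is in BCNF.

{City, Price, Seat, ShowTime, TheaterID}; {Price, ScreenNo}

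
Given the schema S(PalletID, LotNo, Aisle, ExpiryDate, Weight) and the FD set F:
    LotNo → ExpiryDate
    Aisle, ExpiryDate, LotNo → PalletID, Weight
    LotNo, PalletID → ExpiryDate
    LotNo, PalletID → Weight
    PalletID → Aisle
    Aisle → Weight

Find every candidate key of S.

No FD produces {LotNo}, so it must be in every candidate key.
{Aisle, LotNo}⁺ = {Aisle, ExpiryDate, LotNo, PalletID, Weight}, which is every attribute, so {Aisle, LotNo} is a candidate key.
{LotNo, PalletID}⁺ = {Aisle, ExpiryDate, LotNo, PalletID, Weight}, which is every attribute, so {LotNo, PalletID} is a candidate key.
No proper subset of any of these is a key, and no other minimal superkey exists.

{Aisle, LotNo}, {LotNo, PalletID}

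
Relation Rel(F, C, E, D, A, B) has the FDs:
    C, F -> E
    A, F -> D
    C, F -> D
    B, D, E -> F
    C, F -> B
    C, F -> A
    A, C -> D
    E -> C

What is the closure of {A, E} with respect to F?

{A, C, D, E}

Start with {A, E}.
E -> C applies; add {C} → now {A, C, E}.
A, C -> D applies; add {D} → now {A, C, D, E}.
No further FD applies.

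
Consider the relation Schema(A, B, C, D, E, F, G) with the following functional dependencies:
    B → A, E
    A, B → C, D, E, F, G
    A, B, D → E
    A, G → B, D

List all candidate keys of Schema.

{A, G}, {B}

Closure of {B} is {A, B, C, D, E, F, G}, the whole schema; {B} is a candidate key.
Closure of {A, G} is {A, B, C, D, E, F, G}, the whole schema; {A, G} is a candidate key.
No proper subset of any of these is a key, and no other minimal superkey exists.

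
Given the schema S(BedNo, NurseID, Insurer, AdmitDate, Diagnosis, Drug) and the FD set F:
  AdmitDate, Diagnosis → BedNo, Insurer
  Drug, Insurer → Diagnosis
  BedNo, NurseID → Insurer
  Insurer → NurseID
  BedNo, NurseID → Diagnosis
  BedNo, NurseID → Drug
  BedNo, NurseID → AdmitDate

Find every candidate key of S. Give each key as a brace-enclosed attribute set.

{AdmitDate, Diagnosis} is a candidate key since {AdmitDate, Diagnosis}⁺ = {AdmitDate, BedNo, Diagnosis, Drug, Insurer, NurseID} covers every attribute.
{BedNo, Insurer} is a candidate key since {BedNo, Insurer}⁺ = {AdmitDate, BedNo, Diagnosis, Drug, Insurer, NurseID} covers every attribute.
{BedNo, NurseID} is a candidate key since {BedNo, NurseID}⁺ = {AdmitDate, BedNo, Diagnosis, Drug, Insurer, NurseID} covers every attribute.
{AdmitDate, Drug, Insurer} is a candidate key since {AdmitDate, Drug, Insurer}⁺ = {AdmitDate, BedNo, Diagnosis, Drug, Insurer, NurseID} covers every attribute.
Any other superkey properly contains one of these, so there are no further candidate keys.

{AdmitDate, Diagnosis}, {AdmitDate, Drug, Insurer}, {BedNo, Insurer}, {BedNo, NurseID}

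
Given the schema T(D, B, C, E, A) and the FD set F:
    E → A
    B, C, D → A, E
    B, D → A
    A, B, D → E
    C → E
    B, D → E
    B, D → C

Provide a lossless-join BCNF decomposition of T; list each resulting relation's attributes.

{A, E}; {B, C, D}; {C, E}

Candidate key of the original relation: {B, D}.
In {A, B, C, D, E}, {E} is not a superkey ({E}⁺ restricted to this set is {A, E}), so split on E → A into {A, E} and {B, C, D, E}.
{A, E} is in BCNF.
In {B, C, D, E}, {C} is not a superkey ({C}⁺ restricted to this set is {C, E}), so split on C → E into {C, E} and {B, C, D}.
{C, E} is in BCNF.
{B, C, D} is in BCNF.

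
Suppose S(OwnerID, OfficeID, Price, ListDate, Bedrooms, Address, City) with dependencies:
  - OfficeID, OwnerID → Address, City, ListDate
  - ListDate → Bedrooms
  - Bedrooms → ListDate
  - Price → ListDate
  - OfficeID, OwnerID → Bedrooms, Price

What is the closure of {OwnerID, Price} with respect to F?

Start with {OwnerID, Price}.
Price → ListDate applies; add {ListDate} → now {ListDate, OwnerID, Price}.
ListDate → Bedrooms applies; add {Bedrooms} → now {Bedrooms, ListDate, OwnerID, Price}.
No further FD applies.

{Bedrooms, ListDate, OwnerID, Price}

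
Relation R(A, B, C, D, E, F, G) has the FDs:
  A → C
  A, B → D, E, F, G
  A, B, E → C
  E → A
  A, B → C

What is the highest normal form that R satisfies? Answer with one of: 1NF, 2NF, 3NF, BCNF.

Candidate keys: {A, B}, {B, E}. Prime attributes: {A, B, E}.
A → C: {A}⁺ = {A, C}, which is not all of the attributes, so the left side is not a superkey — BCNF is violated.
Because {C} is non-prime and the left side of A → C is not a superkey, the relation is not in 3NF.
The proper key subset {A} of {A, B} determines non-prime {C}, so the relation is not even in 2NF.

1NF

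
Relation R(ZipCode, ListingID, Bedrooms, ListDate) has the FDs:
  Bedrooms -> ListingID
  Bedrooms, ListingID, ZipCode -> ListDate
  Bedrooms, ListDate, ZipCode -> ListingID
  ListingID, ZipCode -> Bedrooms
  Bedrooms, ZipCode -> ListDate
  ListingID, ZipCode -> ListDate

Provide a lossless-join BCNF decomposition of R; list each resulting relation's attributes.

{Bedrooms, ListDate, ZipCode}; {Bedrooms, ListingID}

Candidate keys of the original relation: {Bedrooms, ZipCode}, {ListingID, ZipCode}.
{Bedrooms, ListDate, ListingID, ZipCode}: {Bedrooms} determines {Bedrooms, ListingID} here but is not a superkey — split on Bedrooms -> ListingID, giving {Bedrooms, ListingID} and {Bedrooms, ListDate, ZipCode}.
{Bedrooms, ListingID} is in BCNF.
{Bedrooms, ListDate, ZipCode} is in BCNF.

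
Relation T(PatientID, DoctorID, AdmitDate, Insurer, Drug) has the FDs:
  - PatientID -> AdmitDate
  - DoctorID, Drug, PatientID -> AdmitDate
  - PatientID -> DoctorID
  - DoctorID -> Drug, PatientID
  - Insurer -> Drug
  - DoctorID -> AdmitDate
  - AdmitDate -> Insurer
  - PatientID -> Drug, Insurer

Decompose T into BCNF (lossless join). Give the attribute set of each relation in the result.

Candidate keys of the original relation: {DoctorID}, {PatientID}.
{AdmitDate, DoctorID, Drug, Insurer, PatientID}: {Insurer} determines {Drug, Insurer} here but is not a superkey — split on Insurer -> Drug, giving {Drug, Insurer} and {AdmitDate, DoctorID, Insurer, PatientID}.
{Drug, Insurer}: every determinant is a superkey — BCNF.
{AdmitDate, DoctorID, Insurer, PatientID}: {AdmitDate} determines {AdmitDate, Insurer} here but is not a superkey — split on AdmitDate -> Insurer, giving {AdmitDate, Insurer} and {AdmitDate, DoctorID, PatientID}.
{AdmitDate, Insurer}: every determinant is a superkey — BCNF.
{AdmitDate, DoctorID, PatientID}: every determinant is a superkey — BCNF.

{AdmitDate, DoctorID, PatientID}; {AdmitDate, Insurer}; {Drug, Insurer}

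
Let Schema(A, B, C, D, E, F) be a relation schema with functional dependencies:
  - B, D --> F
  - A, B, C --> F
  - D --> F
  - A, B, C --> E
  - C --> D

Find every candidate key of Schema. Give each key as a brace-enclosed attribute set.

{A, B, C}

No FD produces {A, B, C}, so they must be in every candidate key.
Closure of {A, B, C} is {A, B, C, D, E, F}, the whole schema; {A, B, C} is a candidate key.
No other minimal set has full closure, so this is the only candidate key.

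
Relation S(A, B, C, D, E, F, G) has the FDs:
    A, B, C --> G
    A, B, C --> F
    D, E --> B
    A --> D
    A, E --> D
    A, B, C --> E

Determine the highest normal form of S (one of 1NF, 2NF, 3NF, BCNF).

1NF

Candidate keys: {A, B, C}, {A, C, E}. Prime attributes: {A, B, C, E}.
D, E --> B: {D, E}⁺ = {B, D, E}, which is not all of the attributes, so the left side is not a superkey — BCNF is violated.
Because {D} is non-prime and the left side of A --> D is not a superkey, the relation is not in 3NF.
The proper key subset {A} of {A, B, C} determines non-prime {D}, so the relation is not even in 2NF.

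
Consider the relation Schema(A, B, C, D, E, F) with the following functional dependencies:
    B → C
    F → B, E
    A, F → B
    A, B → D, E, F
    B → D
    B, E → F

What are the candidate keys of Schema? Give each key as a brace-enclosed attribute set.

{A, B}, {A, F}

Attributes never on any right-hand side: {A} — every candidate key must contain it.
{A, B} is a candidate key since {A, B}⁺ = {A, B, C, D, E, F} covers every attribute.
{A, F} is a candidate key since {A, F}⁺ = {A, B, C, D, E, F} covers every attribute.
Any other superkey properly contains one of these, so there are no further candidate keys.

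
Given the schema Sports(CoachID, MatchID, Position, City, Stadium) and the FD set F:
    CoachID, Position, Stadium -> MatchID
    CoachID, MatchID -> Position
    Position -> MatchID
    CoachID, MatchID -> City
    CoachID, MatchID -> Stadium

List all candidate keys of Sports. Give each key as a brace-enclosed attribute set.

{CoachID, MatchID}, {CoachID, Position}

No FD produces {CoachID}, so it must be in every candidate key.
{CoachID, MatchID}⁺ = {City, CoachID, MatchID, Position, Stadium}, which is every attribute, so {CoachID, MatchID} is a candidate key.
{CoachID, Position}⁺ = {City, CoachID, MatchID, Position, Stadium}, which is every attribute, so {CoachID, Position} is a candidate key.
These are minimal and exhaustive — every other superkey contains one of them.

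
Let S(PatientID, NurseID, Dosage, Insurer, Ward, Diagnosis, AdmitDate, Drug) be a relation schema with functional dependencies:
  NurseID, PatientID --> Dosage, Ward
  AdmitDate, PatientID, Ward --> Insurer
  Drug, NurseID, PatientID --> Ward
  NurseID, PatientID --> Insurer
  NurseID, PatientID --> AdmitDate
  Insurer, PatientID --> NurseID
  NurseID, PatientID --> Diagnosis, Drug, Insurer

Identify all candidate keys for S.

Attributes never on any right-hand side: {PatientID} — every candidate key must contain it.
{Insurer, PatientID}⁺ = {AdmitDate, Diagnosis, Dosage, Drug, Insurer, NurseID, PatientID, Ward} — all of the relation — so {Insurer, PatientID} is a candidate key.
{NurseID, PatientID}⁺ = {AdmitDate, Diagnosis, Dosage, Drug, Insurer, NurseID, PatientID, Ward} — all of the relation — so {NurseID, PatientID} is a candidate key.
{AdmitDate, PatientID, Ward}⁺ = {AdmitDate, Diagnosis, Dosage, Drug, Insurer, NurseID, PatientID, Ward} — all of the relation — so {AdmitDate, PatientID, Ward} is a candidate key.
These are minimal and exhaustive — every other superkey contains one of them.

{AdmitDate, PatientID, Ward}, {Insurer, PatientID}, {NurseID, PatientID}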